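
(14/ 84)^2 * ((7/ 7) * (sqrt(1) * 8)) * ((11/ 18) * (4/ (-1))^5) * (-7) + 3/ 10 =788723/ 810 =973.73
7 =7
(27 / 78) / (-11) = -9 / 286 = -0.03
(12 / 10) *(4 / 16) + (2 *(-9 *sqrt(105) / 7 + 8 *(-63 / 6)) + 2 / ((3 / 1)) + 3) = -4921 / 30 - 18 *sqrt(105) / 7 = -190.38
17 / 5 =3.40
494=494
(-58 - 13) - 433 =-504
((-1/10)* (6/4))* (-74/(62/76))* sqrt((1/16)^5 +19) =2109* sqrt(19922945)/158720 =59.31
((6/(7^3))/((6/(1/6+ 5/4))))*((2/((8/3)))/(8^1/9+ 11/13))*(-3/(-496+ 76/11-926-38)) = 2431/659525888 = 0.00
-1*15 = -15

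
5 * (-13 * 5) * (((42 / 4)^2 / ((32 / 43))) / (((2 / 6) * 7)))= -2641275 / 128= -20634.96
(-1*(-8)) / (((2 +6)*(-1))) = -1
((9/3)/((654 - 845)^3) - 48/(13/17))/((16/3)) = -17057348325/1449317168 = -11.77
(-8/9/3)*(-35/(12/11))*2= 1540/81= 19.01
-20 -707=-727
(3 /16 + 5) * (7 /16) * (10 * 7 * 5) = 101675 /128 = 794.34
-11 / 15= -0.73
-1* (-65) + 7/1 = 72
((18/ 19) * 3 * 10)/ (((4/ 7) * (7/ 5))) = 675/ 19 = 35.53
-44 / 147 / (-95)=44 / 13965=0.00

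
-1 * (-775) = 775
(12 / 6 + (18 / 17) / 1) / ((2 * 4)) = 13 / 34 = 0.38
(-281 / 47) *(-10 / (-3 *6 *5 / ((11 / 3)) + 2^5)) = 15455 / 1927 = 8.02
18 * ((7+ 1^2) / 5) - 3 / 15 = 143 / 5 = 28.60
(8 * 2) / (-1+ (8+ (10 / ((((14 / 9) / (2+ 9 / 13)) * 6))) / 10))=832 / 379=2.20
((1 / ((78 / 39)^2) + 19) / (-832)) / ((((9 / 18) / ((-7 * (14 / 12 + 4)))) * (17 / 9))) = 50127 / 56576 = 0.89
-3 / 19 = -0.16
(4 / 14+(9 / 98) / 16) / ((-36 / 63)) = -457 / 896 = -0.51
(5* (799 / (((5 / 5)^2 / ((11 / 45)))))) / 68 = 517 / 36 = 14.36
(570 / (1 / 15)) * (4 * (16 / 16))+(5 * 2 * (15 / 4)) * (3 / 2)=137025 / 4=34256.25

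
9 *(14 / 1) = 126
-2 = -2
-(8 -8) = 0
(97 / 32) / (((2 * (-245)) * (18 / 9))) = -97 / 31360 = -0.00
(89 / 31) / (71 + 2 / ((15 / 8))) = 1335 / 33511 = 0.04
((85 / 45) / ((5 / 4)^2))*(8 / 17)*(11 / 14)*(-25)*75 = -17600 / 21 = -838.10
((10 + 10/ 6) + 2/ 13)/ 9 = 461/ 351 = 1.31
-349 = -349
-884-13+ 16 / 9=-8057 / 9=-895.22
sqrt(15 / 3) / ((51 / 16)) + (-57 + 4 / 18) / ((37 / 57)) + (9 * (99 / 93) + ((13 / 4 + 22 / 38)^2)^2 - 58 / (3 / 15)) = -17558275593151 / 114799247616 + 16 * sqrt(5) / 51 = -152.25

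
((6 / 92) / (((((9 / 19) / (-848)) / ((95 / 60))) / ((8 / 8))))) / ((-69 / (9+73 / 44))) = 8973377 / 314226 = 28.56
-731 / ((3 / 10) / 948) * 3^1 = -6929880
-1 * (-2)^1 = 2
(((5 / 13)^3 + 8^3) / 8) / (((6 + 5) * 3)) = 1124989 / 580008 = 1.94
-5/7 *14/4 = -5/2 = -2.50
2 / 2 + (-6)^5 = -7775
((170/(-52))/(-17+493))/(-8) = 5/5824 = 0.00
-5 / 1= -5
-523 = -523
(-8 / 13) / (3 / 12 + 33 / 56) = -448 / 611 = -0.73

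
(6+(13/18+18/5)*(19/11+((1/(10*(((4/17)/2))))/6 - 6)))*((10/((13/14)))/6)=-9858919/463320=-21.28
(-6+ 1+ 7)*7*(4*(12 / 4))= 168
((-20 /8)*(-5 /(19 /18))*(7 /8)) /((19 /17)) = 26775 /2888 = 9.27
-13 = -13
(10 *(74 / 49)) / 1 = 740 / 49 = 15.10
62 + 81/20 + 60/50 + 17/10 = 1379/20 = 68.95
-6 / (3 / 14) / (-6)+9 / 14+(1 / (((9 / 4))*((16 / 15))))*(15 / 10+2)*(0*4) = 223 / 42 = 5.31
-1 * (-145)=145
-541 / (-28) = 541 / 28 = 19.32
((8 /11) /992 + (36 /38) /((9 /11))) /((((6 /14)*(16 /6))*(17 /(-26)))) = -2732457 /1762288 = -1.55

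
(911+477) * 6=8328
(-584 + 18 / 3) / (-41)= 578 / 41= 14.10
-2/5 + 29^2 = 4203/5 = 840.60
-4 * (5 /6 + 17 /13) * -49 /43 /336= 1169 /40248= 0.03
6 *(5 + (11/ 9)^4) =94892/ 2187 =43.39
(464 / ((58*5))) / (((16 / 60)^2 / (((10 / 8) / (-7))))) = -225 / 56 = -4.02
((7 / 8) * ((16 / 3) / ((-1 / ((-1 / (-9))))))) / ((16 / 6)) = -7 / 36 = -0.19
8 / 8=1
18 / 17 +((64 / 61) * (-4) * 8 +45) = 12947 / 1037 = 12.49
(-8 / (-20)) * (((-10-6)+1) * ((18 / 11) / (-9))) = 1.09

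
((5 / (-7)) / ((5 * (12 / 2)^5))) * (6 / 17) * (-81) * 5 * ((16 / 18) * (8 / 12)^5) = 80 / 260253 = 0.00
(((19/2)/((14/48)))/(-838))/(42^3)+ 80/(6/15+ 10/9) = 32595015277/615683628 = 52.94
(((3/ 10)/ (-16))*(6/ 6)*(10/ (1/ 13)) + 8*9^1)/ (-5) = -1113/ 80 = -13.91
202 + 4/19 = 3842/19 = 202.21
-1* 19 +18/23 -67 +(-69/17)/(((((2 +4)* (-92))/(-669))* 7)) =-1881307/21896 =-85.92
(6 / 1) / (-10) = -3 / 5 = -0.60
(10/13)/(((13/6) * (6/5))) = 50/169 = 0.30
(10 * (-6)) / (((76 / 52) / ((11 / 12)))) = -715 / 19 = -37.63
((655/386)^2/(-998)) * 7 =-3003175/148698008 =-0.02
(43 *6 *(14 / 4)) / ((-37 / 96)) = -86688 / 37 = -2342.92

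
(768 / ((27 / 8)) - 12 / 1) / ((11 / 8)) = 15520 / 99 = 156.77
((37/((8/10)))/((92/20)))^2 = 855625/8464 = 101.09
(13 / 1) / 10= 13 / 10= 1.30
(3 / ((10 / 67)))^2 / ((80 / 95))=767619 / 1600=479.76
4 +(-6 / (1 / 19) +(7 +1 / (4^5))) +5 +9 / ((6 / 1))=-98815 / 1024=-96.50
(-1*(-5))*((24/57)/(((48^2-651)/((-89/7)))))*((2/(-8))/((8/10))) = 2225/439698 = 0.01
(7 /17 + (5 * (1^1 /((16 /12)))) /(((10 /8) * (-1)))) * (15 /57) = -220 /323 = -0.68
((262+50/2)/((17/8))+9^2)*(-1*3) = -11019/17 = -648.18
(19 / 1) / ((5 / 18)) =342 / 5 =68.40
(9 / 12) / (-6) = -1 / 8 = -0.12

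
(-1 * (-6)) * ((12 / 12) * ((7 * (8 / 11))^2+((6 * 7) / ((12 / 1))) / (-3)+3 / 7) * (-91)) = -1663493 / 121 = -13747.88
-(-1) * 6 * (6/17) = 36/17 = 2.12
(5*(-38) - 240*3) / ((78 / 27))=-315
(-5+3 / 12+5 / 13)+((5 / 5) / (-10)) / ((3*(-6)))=-5101 / 1170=-4.36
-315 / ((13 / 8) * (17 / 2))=-5040 / 221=-22.81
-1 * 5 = -5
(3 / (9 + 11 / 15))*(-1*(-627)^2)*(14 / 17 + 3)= -1149902325 / 2482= -463296.67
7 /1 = 7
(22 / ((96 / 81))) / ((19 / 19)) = 297 / 16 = 18.56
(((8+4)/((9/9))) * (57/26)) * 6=2052/13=157.85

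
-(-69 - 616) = 685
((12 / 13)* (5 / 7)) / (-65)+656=776036 / 1183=655.99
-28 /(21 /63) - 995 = -1079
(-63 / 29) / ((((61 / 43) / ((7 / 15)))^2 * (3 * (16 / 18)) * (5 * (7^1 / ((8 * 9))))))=-2446227 / 13488625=-0.18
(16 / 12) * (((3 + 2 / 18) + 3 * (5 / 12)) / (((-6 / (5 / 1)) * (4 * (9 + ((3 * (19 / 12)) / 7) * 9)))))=-5495 / 68526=-0.08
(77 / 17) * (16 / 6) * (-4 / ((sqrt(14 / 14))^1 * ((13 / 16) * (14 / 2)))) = -5632 / 663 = -8.49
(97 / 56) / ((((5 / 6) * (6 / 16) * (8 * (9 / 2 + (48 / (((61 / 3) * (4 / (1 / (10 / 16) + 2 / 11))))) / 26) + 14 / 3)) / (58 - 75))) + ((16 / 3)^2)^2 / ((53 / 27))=1223366163337 / 2984713179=409.88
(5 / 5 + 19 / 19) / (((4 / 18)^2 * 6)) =27 / 4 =6.75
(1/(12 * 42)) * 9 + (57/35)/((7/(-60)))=-5465/392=-13.94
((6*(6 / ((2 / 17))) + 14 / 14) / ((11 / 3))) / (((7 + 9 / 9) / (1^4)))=921 / 88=10.47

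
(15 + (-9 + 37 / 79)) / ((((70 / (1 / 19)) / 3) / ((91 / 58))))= 19929 / 870580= 0.02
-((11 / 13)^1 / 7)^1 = -0.12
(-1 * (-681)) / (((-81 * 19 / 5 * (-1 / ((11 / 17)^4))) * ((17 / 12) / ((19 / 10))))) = 6647014 / 12778713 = 0.52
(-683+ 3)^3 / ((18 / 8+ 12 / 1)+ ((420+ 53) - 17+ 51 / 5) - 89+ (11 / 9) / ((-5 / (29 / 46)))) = -803565.81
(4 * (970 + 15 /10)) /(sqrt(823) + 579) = 1124997 /167209 - 1943 * sqrt(823) /167209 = 6.39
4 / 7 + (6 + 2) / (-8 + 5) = -44 / 21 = -2.10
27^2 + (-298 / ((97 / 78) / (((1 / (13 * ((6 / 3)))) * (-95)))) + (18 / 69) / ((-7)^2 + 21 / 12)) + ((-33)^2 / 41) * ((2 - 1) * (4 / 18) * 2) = 30013879507 / 18568613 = 1616.38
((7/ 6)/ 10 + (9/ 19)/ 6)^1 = 223/ 1140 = 0.20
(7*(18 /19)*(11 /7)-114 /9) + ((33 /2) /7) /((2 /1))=-1703 /1596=-1.07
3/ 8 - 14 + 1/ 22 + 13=-51/ 88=-0.58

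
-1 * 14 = -14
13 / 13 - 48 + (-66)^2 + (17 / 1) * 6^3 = 7981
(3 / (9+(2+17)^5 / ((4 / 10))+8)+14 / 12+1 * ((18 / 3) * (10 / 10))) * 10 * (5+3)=7098170440 / 12380529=573.33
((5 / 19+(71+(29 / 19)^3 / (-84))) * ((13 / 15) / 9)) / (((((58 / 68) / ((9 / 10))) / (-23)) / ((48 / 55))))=-834309529924 / 5743555125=-145.26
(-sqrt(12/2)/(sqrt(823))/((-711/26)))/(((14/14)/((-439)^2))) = 5010746 *sqrt(4938)/585153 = 601.74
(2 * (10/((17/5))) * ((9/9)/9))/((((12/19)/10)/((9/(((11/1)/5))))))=23750/561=42.34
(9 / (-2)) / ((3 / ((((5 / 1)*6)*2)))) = -90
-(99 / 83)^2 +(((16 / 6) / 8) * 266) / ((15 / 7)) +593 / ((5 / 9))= 68657122 / 62001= 1107.36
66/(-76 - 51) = -66/127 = -0.52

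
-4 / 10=-0.40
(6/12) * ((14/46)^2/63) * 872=3052/4761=0.64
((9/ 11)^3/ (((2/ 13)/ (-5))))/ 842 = -47385/ 2241404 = -0.02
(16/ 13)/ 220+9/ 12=0.76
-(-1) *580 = 580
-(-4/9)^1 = 4/9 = 0.44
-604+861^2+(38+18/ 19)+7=14074496/ 19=740762.95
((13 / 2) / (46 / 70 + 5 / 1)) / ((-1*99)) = -455 / 39204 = -0.01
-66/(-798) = 11/133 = 0.08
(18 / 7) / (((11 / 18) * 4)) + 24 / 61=6789 / 4697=1.45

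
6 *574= 3444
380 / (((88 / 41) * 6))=3895 / 132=29.51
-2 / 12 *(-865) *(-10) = -4325 / 3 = -1441.67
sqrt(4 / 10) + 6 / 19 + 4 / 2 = sqrt(10) / 5 + 44 / 19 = 2.95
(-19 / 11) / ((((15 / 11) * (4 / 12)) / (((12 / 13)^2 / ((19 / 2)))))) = -288 / 845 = -0.34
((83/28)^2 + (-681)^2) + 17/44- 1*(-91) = 4000338759/8624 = 463861.17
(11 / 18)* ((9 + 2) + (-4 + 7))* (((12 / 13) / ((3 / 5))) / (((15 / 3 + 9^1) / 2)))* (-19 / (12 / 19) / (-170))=3971 / 11934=0.33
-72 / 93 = -0.77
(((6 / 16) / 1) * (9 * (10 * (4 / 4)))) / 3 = 45 / 4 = 11.25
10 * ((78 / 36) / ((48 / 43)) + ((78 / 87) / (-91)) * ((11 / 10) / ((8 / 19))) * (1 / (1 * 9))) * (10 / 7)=2832745 / 102312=27.69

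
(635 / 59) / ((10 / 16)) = 1016 / 59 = 17.22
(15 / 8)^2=225 / 64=3.52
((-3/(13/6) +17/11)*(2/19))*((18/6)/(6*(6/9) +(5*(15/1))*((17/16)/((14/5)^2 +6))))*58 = 44310144/146769623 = 0.30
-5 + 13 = 8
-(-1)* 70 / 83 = 0.84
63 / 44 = 1.43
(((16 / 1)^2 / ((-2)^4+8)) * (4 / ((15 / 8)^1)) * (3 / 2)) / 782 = 256 / 5865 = 0.04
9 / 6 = 3 / 2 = 1.50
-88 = -88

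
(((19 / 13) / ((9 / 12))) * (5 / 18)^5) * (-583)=-34615625 / 18423288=-1.88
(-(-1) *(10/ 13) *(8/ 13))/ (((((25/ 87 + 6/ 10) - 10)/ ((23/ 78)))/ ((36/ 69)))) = -17400/ 2177227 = -0.01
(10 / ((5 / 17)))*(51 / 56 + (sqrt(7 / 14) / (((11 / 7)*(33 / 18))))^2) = 13533411 / 409948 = 33.01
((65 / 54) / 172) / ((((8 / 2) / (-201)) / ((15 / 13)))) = -1675 / 4128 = -0.41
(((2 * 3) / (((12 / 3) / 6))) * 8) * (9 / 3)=216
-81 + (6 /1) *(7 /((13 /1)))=-1011 /13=-77.77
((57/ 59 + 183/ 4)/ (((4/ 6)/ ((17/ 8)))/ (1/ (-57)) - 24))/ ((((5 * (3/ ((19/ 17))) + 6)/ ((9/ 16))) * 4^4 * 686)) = -72675/ 395060707328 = -0.00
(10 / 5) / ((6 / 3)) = 1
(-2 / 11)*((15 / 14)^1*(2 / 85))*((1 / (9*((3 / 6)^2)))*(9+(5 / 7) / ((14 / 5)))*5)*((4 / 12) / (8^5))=-4535 / 4728987648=-0.00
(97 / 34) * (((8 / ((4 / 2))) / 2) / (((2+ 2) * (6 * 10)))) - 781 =-3186383 / 4080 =-780.98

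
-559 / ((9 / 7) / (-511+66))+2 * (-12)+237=1743202 / 9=193689.11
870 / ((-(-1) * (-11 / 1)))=-79.09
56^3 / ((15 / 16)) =2809856 / 15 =187323.73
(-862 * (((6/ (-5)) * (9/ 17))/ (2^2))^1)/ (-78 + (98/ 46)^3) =-141587379/ 70667045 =-2.00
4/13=0.31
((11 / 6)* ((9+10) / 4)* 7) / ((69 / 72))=1463 / 23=63.61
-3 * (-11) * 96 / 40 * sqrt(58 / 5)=269.75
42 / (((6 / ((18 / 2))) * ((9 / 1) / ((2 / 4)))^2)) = 7 / 36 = 0.19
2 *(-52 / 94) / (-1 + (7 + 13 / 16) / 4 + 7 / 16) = -3328 / 4183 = -0.80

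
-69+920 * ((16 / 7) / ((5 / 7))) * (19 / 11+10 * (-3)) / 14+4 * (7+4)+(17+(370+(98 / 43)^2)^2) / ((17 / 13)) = 455087731386984 / 4475210509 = 101690.80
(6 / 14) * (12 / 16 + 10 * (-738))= -88551 / 28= -3162.54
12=12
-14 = -14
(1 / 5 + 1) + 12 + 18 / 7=15.77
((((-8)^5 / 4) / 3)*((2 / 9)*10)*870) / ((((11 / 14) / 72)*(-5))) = 96754967.27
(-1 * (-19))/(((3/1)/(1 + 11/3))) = 266/9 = 29.56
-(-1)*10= 10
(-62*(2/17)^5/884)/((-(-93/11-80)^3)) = -0.00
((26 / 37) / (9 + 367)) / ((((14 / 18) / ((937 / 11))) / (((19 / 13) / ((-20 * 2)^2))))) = 160227 / 856979200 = 0.00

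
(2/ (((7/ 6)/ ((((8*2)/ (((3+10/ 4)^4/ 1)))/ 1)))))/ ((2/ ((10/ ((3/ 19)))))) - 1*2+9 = 814689/ 102487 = 7.95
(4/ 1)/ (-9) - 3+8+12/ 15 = 241/ 45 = 5.36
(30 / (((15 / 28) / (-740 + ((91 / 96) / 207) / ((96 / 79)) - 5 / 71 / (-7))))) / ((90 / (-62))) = 21749761443877 / 761892480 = 28547.02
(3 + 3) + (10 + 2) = 18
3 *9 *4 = 108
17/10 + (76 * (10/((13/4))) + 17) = 252.55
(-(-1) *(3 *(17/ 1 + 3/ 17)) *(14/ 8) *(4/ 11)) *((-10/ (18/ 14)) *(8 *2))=-2289280/ 561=-4080.71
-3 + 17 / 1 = 14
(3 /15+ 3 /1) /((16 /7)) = 1.40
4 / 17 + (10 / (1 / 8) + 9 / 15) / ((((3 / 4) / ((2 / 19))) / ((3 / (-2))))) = -27024 / 1615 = -16.73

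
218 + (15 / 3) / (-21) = 4573 / 21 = 217.76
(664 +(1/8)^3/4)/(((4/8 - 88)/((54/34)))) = -12.05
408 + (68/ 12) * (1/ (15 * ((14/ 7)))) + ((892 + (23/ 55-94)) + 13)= 1207411/ 990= 1219.61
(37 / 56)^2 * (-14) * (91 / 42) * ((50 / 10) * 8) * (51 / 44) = -1512745 / 2464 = -613.94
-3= -3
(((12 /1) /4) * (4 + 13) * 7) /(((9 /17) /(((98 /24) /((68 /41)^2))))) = 576583 /576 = 1001.01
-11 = -11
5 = 5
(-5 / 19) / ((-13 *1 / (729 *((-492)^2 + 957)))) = 885811545 / 247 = 3586281.56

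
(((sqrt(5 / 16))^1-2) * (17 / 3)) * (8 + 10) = -204 + 51 * sqrt(5) / 2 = -146.98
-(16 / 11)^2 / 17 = -256 / 2057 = -0.12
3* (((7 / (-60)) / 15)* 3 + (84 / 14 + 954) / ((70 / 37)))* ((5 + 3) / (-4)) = -1065551 / 350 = -3044.43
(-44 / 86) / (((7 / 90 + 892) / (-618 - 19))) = 1261260 / 3452341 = 0.37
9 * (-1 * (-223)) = 2007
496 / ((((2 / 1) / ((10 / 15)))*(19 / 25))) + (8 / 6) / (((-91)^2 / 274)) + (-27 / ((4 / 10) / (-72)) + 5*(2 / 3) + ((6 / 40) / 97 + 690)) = 1761502988737 / 305237660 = 5770.92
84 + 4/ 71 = 5968/ 71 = 84.06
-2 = -2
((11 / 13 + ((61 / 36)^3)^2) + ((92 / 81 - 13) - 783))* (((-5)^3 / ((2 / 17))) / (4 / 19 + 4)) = 176030906045761225 / 905541451776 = 194392.99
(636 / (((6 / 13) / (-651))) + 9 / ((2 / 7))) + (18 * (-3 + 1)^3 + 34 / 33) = -897189.47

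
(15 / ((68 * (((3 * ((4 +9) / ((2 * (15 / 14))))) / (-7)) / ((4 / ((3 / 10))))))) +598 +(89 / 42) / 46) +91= 293720377 / 426972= 687.91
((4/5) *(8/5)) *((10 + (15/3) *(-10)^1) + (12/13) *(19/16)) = -16184/325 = -49.80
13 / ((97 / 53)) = 7.10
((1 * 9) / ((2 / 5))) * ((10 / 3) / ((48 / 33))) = 825 / 16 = 51.56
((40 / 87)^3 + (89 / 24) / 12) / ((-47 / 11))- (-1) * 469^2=217846753329539 / 990388512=219960.90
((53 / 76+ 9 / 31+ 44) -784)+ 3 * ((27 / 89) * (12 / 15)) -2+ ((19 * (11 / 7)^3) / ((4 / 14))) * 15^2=2944737694981 / 51372580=57321.20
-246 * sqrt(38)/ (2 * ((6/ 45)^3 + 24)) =-415125 * sqrt(38)/ 81008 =-31.59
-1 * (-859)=859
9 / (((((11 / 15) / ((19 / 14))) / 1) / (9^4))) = 109278.99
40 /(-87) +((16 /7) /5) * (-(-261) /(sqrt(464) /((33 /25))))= -40 /87 +1188 * sqrt(29) /875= 6.85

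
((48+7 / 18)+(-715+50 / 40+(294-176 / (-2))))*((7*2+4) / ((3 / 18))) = -30603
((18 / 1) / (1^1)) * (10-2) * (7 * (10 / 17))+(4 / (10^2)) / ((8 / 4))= 504017 / 850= 592.96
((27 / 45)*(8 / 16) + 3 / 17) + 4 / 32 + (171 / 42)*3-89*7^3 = -145247517 / 4760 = -30514.18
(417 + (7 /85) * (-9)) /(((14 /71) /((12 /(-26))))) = -974.32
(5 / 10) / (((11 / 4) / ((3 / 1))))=6 / 11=0.55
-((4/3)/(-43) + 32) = -4124/129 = -31.97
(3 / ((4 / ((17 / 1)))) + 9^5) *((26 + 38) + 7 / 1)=16773537 / 4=4193384.25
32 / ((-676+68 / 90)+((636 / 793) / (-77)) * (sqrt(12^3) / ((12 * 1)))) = -40785318604190160 / 860626866366938329+1258247390400 * sqrt(3) / 860626866366938329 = -0.05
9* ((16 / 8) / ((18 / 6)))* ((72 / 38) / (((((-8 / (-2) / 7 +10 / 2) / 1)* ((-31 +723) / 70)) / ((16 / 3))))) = 1.10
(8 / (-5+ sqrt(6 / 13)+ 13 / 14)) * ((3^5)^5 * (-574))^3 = 60124930143880792264250513393661206709651441408 * sqrt(78) / 13687+ 3182326659758261933414973601764496726560837005952 / 13687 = 271303840497821570332727100000000000000000000.00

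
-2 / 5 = -0.40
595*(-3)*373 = -665805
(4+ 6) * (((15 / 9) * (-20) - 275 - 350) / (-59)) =19750 / 177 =111.58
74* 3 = 222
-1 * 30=-30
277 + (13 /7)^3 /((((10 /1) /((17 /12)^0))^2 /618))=5429423 /17150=316.58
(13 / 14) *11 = 143 / 14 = 10.21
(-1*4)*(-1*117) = 468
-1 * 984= -984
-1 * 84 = -84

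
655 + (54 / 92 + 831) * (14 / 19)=554006 / 437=1267.75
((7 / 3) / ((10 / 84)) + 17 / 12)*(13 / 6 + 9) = 84487 / 360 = 234.69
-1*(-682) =682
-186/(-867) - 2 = -1.79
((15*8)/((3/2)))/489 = 80/489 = 0.16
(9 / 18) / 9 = 1 / 18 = 0.06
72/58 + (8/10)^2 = 1364/725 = 1.88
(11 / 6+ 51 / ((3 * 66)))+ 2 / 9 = 229 / 99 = 2.31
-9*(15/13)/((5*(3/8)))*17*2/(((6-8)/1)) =1224/13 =94.15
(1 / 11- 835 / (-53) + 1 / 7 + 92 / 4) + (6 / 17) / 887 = 2399274334 / 61537399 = 38.99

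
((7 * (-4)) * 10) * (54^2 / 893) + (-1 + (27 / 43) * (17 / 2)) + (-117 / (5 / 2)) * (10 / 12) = -72879313 / 76798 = -948.97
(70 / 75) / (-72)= -7 / 540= -0.01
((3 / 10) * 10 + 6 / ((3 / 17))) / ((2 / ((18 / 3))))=111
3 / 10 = 0.30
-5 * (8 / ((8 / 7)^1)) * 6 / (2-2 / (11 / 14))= 385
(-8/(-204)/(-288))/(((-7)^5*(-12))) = -1/1481167296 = -0.00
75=75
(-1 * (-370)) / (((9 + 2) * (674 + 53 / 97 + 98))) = 35890 / 824307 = 0.04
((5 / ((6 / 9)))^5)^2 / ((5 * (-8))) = -115330078125 / 8192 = -14078378.68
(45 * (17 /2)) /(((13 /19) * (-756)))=-1615 /2184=-0.74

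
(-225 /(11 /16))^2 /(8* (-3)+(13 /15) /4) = -777600000 /172667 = -4503.47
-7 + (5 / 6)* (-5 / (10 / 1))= -89 / 12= -7.42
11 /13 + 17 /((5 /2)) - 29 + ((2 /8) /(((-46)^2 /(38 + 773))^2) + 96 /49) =-1104230806743 /57042789440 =-19.36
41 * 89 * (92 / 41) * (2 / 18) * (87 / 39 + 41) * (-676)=-26587345.78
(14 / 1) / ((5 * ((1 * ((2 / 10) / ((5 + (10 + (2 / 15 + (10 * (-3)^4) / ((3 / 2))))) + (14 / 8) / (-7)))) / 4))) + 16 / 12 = 155374 / 5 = 31074.80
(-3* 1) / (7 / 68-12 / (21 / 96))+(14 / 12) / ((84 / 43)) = 1223525 / 1876536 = 0.65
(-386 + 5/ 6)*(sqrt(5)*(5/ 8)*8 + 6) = -11555*sqrt(5)/ 6 - 2311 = -6617.29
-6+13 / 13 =-5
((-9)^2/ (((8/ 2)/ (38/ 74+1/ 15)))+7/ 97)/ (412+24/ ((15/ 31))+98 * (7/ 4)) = 424249/ 22721959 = 0.02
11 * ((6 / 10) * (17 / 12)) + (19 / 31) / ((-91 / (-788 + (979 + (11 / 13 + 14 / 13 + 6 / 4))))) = 5897401 / 733460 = 8.04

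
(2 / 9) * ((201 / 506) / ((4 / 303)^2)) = 2050401 / 4048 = 506.52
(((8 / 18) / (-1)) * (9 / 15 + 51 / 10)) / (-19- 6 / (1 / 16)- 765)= 19 / 6600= 0.00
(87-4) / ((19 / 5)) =415 / 19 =21.84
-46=-46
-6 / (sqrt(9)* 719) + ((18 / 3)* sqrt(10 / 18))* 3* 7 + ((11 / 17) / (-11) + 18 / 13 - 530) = -84006245 / 158899 + 42* sqrt(5) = -434.76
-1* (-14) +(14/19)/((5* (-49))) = 9308/665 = 14.00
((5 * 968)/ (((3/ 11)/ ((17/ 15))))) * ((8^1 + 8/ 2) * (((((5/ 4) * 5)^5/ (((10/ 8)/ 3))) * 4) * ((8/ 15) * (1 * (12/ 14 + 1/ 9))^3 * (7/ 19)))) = 8024842323437500/ 2036097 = 3941286846.08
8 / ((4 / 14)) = 28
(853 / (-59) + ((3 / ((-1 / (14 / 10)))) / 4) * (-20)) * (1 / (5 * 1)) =386 / 295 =1.31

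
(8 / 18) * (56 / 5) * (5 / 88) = 28 / 99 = 0.28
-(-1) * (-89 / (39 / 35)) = -3115 / 39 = -79.87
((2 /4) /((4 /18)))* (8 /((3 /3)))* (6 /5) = 108 /5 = 21.60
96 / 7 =13.71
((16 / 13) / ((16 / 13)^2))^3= 2197 / 4096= 0.54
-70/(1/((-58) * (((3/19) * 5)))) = 60900/19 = 3205.26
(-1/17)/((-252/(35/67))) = 5/41004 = 0.00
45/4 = 11.25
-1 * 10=-10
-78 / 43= -1.81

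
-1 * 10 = -10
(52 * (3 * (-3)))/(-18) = 26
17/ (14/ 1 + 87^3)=0.00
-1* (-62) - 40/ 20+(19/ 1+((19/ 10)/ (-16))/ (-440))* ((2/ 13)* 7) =36819333/ 457600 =80.46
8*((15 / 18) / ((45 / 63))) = 28 / 3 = 9.33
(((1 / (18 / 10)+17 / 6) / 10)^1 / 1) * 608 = 206.04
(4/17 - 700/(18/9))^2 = 122335.35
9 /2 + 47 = 103 /2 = 51.50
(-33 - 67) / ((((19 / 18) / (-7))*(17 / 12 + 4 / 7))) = 1058400 / 3173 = 333.56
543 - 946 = -403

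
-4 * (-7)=28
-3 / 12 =-0.25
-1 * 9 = -9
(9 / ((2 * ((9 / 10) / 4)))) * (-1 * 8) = -160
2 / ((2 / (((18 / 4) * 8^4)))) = 18432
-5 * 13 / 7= -65 / 7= -9.29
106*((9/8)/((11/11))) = 477/4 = 119.25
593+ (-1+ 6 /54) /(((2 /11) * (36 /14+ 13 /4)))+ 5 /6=1739843 /2934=592.99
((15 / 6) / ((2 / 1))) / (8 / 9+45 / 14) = 315 / 1034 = 0.30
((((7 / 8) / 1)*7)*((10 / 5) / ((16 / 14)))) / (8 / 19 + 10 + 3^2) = 6517 / 11808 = 0.55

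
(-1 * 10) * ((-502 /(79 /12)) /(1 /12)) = 722880 /79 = 9150.38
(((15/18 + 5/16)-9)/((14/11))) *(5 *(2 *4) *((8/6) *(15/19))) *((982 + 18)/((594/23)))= -108387500/10773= -10061.03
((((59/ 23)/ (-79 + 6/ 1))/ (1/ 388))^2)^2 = 274621761778544896/ 7946992159681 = 34556.69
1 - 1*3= -2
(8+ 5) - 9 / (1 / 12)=-95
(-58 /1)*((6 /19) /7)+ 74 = 9494 /133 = 71.38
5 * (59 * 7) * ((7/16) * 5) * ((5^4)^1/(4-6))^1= -45171875/32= -1411621.09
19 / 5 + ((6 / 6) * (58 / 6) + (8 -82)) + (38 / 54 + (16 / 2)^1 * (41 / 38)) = -131323 / 2565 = -51.20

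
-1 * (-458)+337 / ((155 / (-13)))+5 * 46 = 102259 / 155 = 659.74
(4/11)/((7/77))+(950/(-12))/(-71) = 2179/426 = 5.12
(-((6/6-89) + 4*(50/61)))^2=26708224/3721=7177.70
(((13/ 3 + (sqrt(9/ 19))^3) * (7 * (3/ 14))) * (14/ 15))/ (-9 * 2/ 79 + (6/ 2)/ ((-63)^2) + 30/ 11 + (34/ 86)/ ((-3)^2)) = 9343506249 * sqrt(19)/ 227018290330 + 115351929/ 48373810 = 2.56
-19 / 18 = -1.06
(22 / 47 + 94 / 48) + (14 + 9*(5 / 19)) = 402811 / 21432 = 18.79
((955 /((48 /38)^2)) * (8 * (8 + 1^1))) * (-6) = -1034265 /4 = -258566.25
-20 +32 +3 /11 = 135 /11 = 12.27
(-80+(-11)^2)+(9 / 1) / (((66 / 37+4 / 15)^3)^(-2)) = 2305105896763460809 / 3247247486390625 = 709.86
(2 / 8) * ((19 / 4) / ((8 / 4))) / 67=19 / 2144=0.01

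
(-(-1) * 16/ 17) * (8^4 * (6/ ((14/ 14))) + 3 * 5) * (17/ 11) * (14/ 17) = 5508384/ 187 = 29456.60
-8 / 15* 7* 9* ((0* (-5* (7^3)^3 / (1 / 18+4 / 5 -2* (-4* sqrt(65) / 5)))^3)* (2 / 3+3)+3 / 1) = -504 / 5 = -100.80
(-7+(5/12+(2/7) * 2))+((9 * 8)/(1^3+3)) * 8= 11591/84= 137.99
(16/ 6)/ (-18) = -0.15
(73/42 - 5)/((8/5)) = -685/336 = -2.04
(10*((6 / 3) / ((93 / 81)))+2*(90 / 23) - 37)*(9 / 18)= -8381 / 1426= -5.88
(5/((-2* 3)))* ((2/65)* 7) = -7/39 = -0.18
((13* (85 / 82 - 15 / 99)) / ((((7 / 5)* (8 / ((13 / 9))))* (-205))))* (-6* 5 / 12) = 2023775 / 111833568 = 0.02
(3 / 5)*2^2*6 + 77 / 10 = 221 / 10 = 22.10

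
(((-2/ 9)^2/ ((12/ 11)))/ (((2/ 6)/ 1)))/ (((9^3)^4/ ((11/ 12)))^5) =1771561/ 36219447022812927502912121430259257340963466011471383887145864192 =0.00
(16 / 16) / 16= 1 / 16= 0.06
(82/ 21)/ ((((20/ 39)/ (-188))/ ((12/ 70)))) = -300612/ 1225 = -245.40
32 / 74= 16 / 37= 0.43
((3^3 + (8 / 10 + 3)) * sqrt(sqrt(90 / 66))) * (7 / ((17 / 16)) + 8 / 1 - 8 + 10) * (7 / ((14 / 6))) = 11844 * 11^(3 / 4) * 15^(1 / 4) / 85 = 1656.33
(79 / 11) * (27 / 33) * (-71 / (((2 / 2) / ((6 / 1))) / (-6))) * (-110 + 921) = 1473843276 / 121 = 12180522.94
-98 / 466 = -49 / 233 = -0.21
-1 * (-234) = 234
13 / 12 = 1.08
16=16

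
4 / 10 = 2 / 5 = 0.40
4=4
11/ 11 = 1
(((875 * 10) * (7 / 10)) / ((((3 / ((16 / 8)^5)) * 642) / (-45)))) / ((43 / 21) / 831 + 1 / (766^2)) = -5017344688440000 / 2701531613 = -1857222.28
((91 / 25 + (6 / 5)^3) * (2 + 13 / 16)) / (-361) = -6039 / 144400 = -0.04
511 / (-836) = -511 / 836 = -0.61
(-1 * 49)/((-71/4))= 196/71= 2.76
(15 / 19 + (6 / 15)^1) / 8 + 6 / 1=4673 / 760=6.15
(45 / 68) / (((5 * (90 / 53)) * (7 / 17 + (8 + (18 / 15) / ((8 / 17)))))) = 53 / 7454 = 0.01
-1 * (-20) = 20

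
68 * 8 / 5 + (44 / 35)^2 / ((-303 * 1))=40381904 / 371175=108.79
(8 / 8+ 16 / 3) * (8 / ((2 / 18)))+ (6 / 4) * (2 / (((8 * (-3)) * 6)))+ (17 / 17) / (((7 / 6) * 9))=153241 / 336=456.07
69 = 69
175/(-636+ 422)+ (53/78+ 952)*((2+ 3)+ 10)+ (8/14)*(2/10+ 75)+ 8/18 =6280127116/438165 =14332.79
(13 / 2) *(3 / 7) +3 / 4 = 99 / 28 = 3.54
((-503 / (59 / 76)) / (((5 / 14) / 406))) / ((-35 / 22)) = 682904992 / 1475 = 462986.44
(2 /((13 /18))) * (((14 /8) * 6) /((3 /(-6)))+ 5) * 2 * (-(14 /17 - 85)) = -1648512 /221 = -7459.33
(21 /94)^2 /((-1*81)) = -49 /79524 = -0.00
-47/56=-0.84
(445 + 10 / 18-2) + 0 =3992 / 9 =443.56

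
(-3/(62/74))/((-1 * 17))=111/527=0.21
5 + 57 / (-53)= 208 / 53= 3.92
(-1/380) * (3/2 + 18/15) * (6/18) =-9/3800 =-0.00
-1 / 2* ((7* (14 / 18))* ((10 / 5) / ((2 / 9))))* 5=-245 / 2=-122.50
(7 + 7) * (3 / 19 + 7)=1904 / 19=100.21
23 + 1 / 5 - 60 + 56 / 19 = -3216 / 95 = -33.85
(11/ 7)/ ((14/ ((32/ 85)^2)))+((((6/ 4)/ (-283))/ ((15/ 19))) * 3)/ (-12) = 14096143/ 801512600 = 0.02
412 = 412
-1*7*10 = -70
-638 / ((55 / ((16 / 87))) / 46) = -1472 / 15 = -98.13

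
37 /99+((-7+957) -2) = 93889 /99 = 948.37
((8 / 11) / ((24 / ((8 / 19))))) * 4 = 32 / 627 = 0.05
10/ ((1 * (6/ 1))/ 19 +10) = 95/ 98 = 0.97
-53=-53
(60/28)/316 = 15/2212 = 0.01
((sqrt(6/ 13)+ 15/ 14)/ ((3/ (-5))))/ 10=-0.29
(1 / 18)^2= 1 / 324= 0.00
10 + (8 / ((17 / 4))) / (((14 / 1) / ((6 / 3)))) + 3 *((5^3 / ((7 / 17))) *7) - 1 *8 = 758895 / 119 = 6377.27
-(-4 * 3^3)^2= -11664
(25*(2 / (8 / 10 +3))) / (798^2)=125 / 6049638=0.00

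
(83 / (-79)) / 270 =-83 / 21330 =-0.00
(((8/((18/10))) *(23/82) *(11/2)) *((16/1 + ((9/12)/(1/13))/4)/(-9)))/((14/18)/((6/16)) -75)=33925/176136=0.19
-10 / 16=-5 / 8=-0.62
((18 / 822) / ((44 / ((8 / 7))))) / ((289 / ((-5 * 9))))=-270 / 3048661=-0.00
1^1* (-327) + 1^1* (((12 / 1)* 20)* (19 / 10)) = 129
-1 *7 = -7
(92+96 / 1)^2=35344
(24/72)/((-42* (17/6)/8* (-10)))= 4/1785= 0.00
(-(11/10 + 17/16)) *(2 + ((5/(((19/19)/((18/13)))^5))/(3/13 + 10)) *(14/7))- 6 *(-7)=4090033471/151944520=26.92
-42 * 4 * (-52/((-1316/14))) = -4368/47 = -92.94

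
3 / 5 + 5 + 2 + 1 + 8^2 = 363 / 5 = 72.60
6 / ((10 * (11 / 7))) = 21 / 55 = 0.38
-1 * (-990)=990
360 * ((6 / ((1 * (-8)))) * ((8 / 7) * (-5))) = 10800 / 7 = 1542.86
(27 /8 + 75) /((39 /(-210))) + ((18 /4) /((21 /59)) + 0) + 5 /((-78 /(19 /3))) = -1342447 /3276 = -409.78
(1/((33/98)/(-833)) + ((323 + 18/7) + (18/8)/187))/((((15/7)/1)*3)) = -33743519/100980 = -334.16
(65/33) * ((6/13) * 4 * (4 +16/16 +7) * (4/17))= 1920/187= 10.27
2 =2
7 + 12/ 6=9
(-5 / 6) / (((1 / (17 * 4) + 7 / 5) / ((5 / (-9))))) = 4250 / 12987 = 0.33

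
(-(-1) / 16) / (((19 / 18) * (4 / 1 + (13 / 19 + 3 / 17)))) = 153 / 12560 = 0.01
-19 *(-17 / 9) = 323 / 9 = 35.89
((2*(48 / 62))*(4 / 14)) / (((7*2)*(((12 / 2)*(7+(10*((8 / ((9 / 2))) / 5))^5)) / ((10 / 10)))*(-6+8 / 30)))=-708588 / 443734631935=-0.00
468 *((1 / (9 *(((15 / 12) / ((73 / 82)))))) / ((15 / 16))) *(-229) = -27817088 / 3075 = -9046.21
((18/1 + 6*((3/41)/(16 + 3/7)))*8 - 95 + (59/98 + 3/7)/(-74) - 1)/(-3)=-1648106441/102579540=-16.07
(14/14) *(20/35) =4/7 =0.57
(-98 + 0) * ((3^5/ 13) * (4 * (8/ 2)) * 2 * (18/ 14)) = -979776/ 13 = -75367.38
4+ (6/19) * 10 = 136/19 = 7.16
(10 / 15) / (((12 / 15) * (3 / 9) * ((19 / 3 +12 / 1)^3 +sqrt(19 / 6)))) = 22460625 / 55361276633- 1215 * sqrt(114) / 110722553266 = 0.00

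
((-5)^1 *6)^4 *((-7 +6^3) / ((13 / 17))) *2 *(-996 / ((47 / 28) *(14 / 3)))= -34397019360000 / 611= -56296267364.98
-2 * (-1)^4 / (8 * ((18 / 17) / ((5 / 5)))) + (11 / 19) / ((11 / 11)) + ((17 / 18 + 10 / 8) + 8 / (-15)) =1523 / 760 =2.00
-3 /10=-0.30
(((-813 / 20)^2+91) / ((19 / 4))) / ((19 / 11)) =7671059 / 36100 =212.49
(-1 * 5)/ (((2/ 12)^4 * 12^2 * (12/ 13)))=-195/ 4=-48.75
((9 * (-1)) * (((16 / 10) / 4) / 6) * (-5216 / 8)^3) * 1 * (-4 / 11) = -3326013696 / 55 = -60472976.29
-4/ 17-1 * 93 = -1585/ 17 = -93.24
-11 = -11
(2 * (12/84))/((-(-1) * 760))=1/2660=0.00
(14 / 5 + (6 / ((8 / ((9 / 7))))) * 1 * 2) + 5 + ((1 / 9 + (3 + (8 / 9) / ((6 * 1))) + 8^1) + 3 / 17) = 680009 / 32130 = 21.16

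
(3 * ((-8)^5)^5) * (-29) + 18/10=16433835360386365343662089/5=3286767072077273068732418.00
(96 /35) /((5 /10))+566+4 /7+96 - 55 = 21457 /35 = 613.06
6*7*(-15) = -630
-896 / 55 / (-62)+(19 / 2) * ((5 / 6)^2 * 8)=813907 / 15345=53.04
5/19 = 0.26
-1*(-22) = 22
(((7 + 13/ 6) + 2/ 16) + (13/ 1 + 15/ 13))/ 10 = 2.34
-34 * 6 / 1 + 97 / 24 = -4799 / 24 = -199.96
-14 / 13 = -1.08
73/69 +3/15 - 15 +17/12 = -17009/1380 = -12.33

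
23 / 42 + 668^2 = 18741431 / 42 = 446224.55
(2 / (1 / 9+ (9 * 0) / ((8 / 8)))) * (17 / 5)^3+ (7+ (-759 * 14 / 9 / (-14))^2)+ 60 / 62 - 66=270684086 / 34875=7761.55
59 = 59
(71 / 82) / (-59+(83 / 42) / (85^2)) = -10772475 / 734042147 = -0.01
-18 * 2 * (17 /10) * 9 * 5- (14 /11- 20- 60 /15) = -30044 /11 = -2731.27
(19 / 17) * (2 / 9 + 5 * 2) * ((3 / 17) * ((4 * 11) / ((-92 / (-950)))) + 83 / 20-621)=-6131.38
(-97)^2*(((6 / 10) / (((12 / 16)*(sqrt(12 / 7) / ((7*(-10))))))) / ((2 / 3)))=-131726*sqrt(21)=-603644.37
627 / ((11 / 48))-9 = 2727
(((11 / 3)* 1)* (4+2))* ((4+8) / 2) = 132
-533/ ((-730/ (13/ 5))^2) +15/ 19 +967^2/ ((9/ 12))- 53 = 946747310495611/ 759382500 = 1246733.12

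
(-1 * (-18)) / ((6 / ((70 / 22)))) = 105 / 11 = 9.55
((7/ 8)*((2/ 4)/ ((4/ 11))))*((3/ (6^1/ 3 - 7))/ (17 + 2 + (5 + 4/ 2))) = -0.03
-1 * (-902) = 902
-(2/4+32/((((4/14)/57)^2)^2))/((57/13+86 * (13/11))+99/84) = -202962426877210/429227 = -472855684.47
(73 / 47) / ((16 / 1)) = 0.10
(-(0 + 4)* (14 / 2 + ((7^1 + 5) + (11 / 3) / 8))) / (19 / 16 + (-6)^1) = 16.17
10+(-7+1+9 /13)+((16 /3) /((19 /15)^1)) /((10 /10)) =2199 /247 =8.90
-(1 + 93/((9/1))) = -34/3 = -11.33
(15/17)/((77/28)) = 60/187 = 0.32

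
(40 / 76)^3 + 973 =6674807 / 6859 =973.15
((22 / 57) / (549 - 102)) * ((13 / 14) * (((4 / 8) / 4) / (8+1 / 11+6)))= 1573 / 221157720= 0.00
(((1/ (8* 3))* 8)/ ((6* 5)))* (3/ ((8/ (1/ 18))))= 1/ 4320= 0.00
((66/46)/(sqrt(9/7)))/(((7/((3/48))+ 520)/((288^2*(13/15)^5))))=522780544*sqrt(7)/17034375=81.20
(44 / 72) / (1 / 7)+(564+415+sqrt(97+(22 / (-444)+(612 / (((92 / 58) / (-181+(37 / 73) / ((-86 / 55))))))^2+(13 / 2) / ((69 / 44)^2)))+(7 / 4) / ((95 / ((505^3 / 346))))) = 1855430527 / 236664+sqrt(1257299457043978542511982) / 16027734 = 77799.52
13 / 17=0.76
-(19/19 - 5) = 4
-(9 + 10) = -19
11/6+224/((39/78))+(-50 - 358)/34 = 2627/6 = 437.83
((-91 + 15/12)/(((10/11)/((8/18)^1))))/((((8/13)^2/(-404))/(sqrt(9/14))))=67405481 * sqrt(14)/6720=37530.98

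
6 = 6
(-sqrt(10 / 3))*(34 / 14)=-17*sqrt(30) / 21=-4.43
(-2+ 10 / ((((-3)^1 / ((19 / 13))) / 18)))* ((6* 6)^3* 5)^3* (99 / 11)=-133221273159794688000 / 13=-10247790243061129846.15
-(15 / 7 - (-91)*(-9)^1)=5718 / 7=816.86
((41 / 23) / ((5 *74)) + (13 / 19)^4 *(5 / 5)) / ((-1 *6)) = -248397271 / 6654190260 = -0.04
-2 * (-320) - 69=571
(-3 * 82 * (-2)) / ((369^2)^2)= 4 / 150730227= 0.00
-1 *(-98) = 98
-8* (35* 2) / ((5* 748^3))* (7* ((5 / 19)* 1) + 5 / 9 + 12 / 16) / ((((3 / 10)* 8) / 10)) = -376775 / 107347556448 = -0.00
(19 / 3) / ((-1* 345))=-19 / 1035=-0.02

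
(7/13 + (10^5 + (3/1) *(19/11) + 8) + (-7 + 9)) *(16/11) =145477.41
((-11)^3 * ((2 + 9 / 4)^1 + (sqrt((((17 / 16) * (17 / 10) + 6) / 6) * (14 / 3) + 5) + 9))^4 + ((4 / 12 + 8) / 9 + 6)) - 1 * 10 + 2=-117594350459099 / 2073600 - 18958642879 * sqrt(159430) / 172800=-100517744.63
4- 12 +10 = 2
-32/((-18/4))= 64/9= 7.11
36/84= 3/7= 0.43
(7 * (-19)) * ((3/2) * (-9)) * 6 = 10773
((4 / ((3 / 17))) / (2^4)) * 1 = 1.42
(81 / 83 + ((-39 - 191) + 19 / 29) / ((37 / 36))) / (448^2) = -19786275 / 17874497536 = -0.00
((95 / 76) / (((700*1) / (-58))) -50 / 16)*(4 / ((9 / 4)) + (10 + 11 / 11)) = -2599 / 63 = -41.25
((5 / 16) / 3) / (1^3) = 5 / 48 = 0.10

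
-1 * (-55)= 55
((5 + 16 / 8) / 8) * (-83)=-581 / 8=-72.62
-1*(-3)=3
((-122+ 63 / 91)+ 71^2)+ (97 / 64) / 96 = 392946925 / 79872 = 4919.71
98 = 98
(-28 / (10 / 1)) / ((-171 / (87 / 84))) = 29 / 1710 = 0.02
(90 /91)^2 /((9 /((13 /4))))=225 /637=0.35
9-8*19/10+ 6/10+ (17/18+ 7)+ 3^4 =7501/90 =83.34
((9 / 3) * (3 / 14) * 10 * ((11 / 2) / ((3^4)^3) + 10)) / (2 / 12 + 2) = 53144155 / 1791153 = 29.67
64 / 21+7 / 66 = 1457 / 462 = 3.15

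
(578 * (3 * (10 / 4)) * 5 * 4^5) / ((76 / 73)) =405062400 / 19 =21319073.68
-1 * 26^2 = -676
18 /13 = 1.38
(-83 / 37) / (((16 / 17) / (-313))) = 441643 / 592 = 746.02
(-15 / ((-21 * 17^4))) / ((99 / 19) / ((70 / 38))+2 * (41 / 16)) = 200 / 186001267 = 0.00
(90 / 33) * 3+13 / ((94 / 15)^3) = 75235185 / 9136424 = 8.23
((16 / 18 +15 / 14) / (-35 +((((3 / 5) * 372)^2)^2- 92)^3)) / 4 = 0.00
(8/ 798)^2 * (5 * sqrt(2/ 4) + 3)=16/ 53067 + 40 * sqrt(2)/ 159201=0.00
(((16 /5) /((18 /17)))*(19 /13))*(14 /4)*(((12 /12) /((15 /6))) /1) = 18088 /2925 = 6.18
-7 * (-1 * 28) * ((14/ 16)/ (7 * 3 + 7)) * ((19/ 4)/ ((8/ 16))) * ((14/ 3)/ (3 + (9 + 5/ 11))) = 71687/ 3288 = 21.80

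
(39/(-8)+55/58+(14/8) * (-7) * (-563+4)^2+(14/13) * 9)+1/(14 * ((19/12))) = -1535472431625/401128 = -3827886.44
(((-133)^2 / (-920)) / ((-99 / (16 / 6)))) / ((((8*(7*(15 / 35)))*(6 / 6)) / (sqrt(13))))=17689*sqrt(13) / 819720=0.08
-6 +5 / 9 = -49 / 9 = -5.44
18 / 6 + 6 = 9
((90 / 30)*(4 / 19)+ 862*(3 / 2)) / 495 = 2731 / 1045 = 2.61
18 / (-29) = -18 / 29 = -0.62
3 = 3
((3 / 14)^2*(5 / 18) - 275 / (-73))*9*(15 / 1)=14602275 / 28616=510.28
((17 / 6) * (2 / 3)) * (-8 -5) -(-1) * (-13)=-338 / 9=-37.56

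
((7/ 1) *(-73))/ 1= -511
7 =7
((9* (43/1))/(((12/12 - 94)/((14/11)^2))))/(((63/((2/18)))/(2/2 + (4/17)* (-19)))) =71036/1721709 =0.04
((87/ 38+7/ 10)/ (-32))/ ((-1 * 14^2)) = 71/ 148960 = 0.00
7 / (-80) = -7 / 80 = -0.09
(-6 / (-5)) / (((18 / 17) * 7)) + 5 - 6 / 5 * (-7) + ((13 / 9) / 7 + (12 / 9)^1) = 4757 / 315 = 15.10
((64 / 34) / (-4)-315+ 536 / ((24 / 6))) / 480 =-617 / 1632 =-0.38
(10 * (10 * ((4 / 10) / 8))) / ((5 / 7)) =7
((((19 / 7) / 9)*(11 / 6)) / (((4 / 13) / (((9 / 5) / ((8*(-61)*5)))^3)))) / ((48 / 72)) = -220077 / 203374976000000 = -0.00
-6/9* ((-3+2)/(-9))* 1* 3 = -2/9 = -0.22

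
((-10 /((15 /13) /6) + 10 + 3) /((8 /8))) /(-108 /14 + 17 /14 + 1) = 78 /11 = 7.09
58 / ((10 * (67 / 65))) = 377 / 67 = 5.63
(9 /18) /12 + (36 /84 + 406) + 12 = 70303 /168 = 418.47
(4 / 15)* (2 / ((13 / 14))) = 112 / 195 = 0.57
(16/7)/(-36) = -4/63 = -0.06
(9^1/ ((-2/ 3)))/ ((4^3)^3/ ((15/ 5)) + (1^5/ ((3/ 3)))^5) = -81/ 524294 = -0.00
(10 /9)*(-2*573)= -3820 /3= -1273.33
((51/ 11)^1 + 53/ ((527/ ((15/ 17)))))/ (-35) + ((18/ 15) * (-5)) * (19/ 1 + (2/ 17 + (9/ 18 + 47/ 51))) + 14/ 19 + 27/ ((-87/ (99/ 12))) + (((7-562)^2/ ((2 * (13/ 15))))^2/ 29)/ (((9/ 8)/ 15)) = 2664826941897510630633/ 183535686620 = 14519393971.67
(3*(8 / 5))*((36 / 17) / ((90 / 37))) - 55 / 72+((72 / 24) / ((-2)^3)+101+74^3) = 6201519011 / 15300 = 405328.04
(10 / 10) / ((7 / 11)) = 11 / 7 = 1.57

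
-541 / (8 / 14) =-946.75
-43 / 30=-1.43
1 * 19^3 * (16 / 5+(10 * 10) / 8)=1076863 / 10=107686.30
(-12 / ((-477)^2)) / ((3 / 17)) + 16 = 3640396 / 227529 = 16.00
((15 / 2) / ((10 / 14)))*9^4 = 137781 / 2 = 68890.50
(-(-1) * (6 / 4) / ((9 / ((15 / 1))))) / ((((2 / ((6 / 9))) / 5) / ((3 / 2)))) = 25 / 4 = 6.25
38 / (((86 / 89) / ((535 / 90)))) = 180937 / 774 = 233.77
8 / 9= 0.89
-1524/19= -80.21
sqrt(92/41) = 2 * sqrt(943)/41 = 1.50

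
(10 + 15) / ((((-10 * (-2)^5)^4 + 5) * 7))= 5 / 14680064007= 0.00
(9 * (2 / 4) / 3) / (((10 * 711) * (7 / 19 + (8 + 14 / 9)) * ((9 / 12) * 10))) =0.00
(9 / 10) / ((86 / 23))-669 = -575133 / 860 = -668.76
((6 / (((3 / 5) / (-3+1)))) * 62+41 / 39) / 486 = -48319 / 18954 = -2.55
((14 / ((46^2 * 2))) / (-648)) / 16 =-7 / 21938688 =-0.00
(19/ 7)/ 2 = 19/ 14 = 1.36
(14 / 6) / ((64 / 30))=35 / 32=1.09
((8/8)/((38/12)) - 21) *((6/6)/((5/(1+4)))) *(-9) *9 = 31833/19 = 1675.42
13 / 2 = 6.50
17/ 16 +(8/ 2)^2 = 273/ 16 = 17.06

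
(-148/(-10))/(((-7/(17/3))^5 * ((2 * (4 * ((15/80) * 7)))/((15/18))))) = -0.41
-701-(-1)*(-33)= -734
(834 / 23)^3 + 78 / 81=15662846350 / 328509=47678.59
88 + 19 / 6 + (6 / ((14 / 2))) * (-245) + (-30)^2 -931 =-899 / 6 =-149.83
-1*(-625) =625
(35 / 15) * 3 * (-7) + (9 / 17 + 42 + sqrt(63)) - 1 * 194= -3408 / 17 + 3 * sqrt(7)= -192.53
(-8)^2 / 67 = 64 / 67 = 0.96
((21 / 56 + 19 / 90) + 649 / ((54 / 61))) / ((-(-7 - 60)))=792413 / 72360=10.95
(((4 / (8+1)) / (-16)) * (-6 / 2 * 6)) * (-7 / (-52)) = 7 / 104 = 0.07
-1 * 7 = -7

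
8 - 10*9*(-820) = 73808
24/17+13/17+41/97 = 4286/1649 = 2.60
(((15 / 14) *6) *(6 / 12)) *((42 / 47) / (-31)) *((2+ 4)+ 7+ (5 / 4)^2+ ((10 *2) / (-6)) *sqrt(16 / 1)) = -2655 / 23312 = -0.11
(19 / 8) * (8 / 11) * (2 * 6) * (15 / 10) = 31.09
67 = 67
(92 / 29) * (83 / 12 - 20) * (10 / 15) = -7222 / 261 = -27.67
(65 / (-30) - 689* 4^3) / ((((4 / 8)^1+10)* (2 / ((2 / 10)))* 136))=-264589 / 85680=-3.09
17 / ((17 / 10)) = 10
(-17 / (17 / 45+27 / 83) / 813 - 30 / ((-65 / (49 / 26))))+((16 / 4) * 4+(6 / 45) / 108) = 31550657992 / 1873408095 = 16.84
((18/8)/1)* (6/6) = 9/4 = 2.25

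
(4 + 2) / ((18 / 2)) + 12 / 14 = 32 / 21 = 1.52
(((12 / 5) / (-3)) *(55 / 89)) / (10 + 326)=-11 / 7476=-0.00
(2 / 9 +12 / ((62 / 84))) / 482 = 0.03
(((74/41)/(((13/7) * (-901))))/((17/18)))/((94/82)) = -9324/9358687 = -0.00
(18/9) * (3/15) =2/5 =0.40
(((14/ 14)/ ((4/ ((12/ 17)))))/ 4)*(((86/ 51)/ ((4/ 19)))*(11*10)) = 44935/ 1156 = 38.87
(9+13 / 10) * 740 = 7622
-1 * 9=-9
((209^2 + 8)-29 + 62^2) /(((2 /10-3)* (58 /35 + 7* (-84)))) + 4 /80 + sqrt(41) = sqrt(41) + 5948261 /205220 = 35.39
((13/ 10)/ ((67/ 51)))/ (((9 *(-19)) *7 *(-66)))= 221/ 17643780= 0.00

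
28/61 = 0.46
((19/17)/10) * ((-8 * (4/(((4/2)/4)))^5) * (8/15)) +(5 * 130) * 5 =-15779194/1275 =-12375.84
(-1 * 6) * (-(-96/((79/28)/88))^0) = 6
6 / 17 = 0.35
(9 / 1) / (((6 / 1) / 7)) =21 / 2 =10.50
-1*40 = -40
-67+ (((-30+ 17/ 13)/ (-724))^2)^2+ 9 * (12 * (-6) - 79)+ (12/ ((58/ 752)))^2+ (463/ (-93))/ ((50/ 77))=349441530200175183870617837/ 15344283964328573779200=22773.40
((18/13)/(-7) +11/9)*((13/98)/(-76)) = -839/469224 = -0.00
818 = 818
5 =5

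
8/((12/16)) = 32/3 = 10.67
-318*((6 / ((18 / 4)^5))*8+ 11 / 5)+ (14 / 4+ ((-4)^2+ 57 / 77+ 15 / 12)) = -6935159009 / 10103940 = -686.38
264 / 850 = 132 / 425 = 0.31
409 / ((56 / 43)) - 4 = 17363 / 56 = 310.05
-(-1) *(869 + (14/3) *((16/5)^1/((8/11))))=13343/15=889.53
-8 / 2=-4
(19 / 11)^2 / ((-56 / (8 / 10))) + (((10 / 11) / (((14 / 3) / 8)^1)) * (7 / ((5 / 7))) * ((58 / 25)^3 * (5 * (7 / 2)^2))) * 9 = 556534901831 / 5293750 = 105130.56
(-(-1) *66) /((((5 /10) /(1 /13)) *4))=33 /13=2.54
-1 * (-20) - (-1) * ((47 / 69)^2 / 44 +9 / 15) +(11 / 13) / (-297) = 841811603 / 40849380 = 20.61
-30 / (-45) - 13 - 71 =-250 / 3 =-83.33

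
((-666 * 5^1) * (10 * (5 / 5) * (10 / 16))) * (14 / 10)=-58275 / 2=-29137.50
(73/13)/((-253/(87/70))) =-6351/230230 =-0.03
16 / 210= 8 / 105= 0.08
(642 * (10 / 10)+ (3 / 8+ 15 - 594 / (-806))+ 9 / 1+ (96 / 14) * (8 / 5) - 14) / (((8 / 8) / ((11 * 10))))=824286881 / 11284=73049.17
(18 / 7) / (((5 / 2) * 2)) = 18 / 35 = 0.51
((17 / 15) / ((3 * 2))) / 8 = 17 / 720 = 0.02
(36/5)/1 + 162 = 846/5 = 169.20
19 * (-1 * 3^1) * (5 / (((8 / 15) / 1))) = -4275 / 8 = -534.38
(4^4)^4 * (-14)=-60129542144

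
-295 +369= 74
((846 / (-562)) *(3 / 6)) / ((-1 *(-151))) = -423 / 84862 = -0.00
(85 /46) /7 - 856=-275547 /322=-855.74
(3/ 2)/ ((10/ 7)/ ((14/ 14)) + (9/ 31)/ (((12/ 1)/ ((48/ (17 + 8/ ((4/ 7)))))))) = 20181/ 19724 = 1.02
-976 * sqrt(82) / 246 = -488 * sqrt(82) / 123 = -35.93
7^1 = 7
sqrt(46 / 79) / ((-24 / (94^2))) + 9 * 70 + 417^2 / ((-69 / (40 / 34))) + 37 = -898463 / 391 - 2209 * sqrt(3634) / 474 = -2578.80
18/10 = 9/5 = 1.80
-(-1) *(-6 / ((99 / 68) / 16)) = -2176 / 33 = -65.94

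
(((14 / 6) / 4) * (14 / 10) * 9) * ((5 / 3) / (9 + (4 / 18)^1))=1.33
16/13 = 1.23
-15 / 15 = -1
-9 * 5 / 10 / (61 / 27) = -1.99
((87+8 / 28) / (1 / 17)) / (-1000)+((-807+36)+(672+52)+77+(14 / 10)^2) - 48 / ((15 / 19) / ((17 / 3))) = -314.06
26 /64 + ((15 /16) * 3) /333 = 491 /1184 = 0.41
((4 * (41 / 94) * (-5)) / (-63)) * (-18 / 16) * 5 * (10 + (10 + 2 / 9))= -13325 / 846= -15.75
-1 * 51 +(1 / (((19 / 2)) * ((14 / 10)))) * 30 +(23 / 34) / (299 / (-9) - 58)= -180993993 / 3712562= -48.75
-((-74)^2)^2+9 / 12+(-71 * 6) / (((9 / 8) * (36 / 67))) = -3238626239 / 108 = -29987279.99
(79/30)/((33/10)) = 79/99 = 0.80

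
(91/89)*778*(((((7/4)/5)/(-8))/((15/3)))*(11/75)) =-1.02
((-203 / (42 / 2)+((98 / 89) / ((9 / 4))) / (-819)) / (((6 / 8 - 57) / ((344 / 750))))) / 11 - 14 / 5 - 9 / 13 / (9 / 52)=-6.79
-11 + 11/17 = -176/17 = -10.35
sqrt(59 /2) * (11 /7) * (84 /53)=66 * sqrt(118) /53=13.53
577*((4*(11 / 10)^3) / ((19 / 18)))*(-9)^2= 559862523 / 2375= 235731.59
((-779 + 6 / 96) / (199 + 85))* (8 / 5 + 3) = -286649 / 22720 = -12.62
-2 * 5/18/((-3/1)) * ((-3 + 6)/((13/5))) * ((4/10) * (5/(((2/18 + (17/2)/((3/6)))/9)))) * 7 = 225/143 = 1.57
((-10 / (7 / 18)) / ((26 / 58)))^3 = -142236648000 / 753571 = -188750.16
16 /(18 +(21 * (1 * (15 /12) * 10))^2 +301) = 64 /276901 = 0.00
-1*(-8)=8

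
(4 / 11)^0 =1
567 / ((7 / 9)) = 729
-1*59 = -59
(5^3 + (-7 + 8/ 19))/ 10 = 225/ 19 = 11.84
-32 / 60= -8 / 15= -0.53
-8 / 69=-0.12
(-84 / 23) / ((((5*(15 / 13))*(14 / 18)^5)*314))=-1535274 / 216750275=-0.01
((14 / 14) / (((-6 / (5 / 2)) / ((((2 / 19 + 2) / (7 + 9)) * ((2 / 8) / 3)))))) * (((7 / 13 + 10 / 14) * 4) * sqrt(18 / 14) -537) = 4475 / 1824 -25 * sqrt(7) / 2548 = 2.43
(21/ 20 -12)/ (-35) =219/ 700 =0.31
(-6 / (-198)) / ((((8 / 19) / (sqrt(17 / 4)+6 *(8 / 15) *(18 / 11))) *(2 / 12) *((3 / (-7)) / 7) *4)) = -5586 / 605 - 931 *sqrt(17) / 1056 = -12.87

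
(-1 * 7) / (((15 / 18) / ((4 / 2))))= -84 / 5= -16.80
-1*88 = -88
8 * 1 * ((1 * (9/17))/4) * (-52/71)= -936/1207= -0.78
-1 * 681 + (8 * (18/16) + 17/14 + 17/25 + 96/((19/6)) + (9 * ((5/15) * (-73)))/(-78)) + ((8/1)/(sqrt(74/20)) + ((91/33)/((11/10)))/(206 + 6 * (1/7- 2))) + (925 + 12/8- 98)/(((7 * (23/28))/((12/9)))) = -36496357473817/82041309350 + 8 * sqrt(370)/37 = -440.69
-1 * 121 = -121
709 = 709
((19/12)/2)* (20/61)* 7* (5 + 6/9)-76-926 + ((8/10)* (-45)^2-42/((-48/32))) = 656.30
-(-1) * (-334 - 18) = -352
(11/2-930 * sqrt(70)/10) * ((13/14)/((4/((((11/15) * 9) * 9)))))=42471/560-359073 * sqrt(70)/280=-10653.52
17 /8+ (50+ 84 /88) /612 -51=-164233 /3366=-48.79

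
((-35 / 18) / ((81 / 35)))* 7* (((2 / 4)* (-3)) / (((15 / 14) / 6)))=12005 / 243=49.40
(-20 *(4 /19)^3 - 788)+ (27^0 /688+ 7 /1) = -3686406533 /4718992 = -781.19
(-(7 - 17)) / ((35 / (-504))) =-144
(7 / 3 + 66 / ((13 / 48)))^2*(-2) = -184128050 / 1521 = -121057.23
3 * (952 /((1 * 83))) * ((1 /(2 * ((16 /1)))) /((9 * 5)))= 119 /4980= 0.02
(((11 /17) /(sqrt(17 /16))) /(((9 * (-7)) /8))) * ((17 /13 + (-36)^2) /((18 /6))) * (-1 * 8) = 47491840 * sqrt(17) /710073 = 275.77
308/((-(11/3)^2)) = -252/11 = -22.91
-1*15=-15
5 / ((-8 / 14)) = -35 / 4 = -8.75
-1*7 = -7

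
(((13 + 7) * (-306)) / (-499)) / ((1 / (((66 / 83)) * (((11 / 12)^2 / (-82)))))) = -339405 / 3396194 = -0.10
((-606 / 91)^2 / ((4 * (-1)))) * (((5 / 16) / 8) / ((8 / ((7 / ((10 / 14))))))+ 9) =-850610385 / 8479744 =-100.31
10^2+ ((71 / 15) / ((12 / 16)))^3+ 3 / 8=256423807 / 729000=351.75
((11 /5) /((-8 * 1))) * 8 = -2.20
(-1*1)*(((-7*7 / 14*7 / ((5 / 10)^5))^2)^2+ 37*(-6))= -377801998114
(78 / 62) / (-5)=-39 / 155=-0.25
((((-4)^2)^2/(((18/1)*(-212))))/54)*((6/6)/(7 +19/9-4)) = -8/32913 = -0.00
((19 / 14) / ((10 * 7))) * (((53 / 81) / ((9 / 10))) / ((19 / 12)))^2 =224720 / 54974619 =0.00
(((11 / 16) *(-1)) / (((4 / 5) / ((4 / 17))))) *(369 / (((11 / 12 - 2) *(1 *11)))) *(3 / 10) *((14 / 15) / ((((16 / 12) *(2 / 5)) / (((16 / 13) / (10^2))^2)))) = 23247 / 46686250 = 0.00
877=877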